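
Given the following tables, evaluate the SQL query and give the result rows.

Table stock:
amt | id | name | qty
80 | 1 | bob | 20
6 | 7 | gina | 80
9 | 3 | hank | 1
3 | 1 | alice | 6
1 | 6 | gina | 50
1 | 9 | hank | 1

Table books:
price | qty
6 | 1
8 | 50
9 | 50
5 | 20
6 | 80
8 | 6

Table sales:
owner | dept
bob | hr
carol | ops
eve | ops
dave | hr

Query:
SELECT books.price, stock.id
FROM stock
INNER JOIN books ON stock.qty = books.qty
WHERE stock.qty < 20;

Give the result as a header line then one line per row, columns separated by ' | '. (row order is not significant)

After JOIN books (7 rows):
stock.amt | stock.id | stock.name | stock.qty | books.price | books.qty
80 | 1 | bob | 20 | 5 | 20
6 | 7 | gina | 80 | 6 | 80
9 | 3 | hank | 1 | 6 | 1
3 | 1 | alice | 6 | 8 | 6
1 | 6 | gina | 50 | 8 | 50
1 | 6 | gina | 50 | 9 | 50
1 | 9 | hank | 1 | 6 | 1
After WHERE (3 rows):
stock.amt | stock.id | stock.name | stock.qty | books.price | books.qty
9 | 3 | hank | 1 | 6 | 1
3 | 1 | alice | 6 | 8 | 6
1 | 9 | hank | 1 | 6 | 1
After SELECT (3 rows):
books.price | stock.id
6 | 3
8 | 1
6 | 9

== RESULT ==
books.price | stock.id
6 | 3
8 | 1
6 | 9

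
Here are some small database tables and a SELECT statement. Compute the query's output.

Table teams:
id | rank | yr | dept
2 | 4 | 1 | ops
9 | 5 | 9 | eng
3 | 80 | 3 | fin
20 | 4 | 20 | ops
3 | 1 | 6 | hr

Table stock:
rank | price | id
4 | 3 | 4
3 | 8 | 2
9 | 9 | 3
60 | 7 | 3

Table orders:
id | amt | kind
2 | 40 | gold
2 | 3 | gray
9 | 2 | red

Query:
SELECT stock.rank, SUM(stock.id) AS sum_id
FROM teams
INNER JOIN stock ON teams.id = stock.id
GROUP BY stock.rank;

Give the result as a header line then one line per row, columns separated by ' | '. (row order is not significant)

== RESULT ==
stock.rank | sum_id
3 | 2
9 | 6
60 | 6

Derivation:
After JOIN stock (5 rows):
teams.id | teams.rank | teams.yr | teams.dept | stock.rank | stock.price | stock.id
2 | 4 | 1 | ops | 3 | 8 | 2
3 | 80 | 3 | fin | 9 | 9 | 3
3 | 80 | 3 | fin | 60 | 7 | 3
3 | 1 | 6 | hr | 9 | 9 | 3
3 | 1 | 6 | hr | 60 | 7 | 3
After GROUP BY (3 rows):
stock.rank | sum_id
3 | 2
9 | 6
60 | 6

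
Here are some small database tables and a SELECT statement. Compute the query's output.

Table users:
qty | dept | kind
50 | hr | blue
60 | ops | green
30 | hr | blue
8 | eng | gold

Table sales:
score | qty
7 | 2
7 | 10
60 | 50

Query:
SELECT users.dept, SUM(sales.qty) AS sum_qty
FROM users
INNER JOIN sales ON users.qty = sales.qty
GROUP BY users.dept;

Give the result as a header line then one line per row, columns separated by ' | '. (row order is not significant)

== RESULT ==
users.dept | sum_qty
hr | 50

Derivation:
After JOIN sales (1 rows):
users.qty | users.dept | users.kind | sales.score | sales.qty
50 | hr | blue | 60 | 50
After GROUP BY (1 rows):
users.dept | sum_qty
hr | 50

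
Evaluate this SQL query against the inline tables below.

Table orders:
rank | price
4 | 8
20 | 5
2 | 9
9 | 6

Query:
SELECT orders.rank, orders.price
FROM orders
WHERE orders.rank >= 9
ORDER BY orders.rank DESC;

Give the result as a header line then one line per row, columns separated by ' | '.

== RESULT ==
orders.rank | orders.price
20 | 5
9 | 6

Derivation:
After WHERE (2 rows):
orders.rank | orders.price
20 | 5
9 | 6
After SELECT (2 rows):
orders.rank | orders.price
20 | 5
9 | 6
After ORDER BY (2 rows):
orders.rank | orders.price
20 | 5
9 | 6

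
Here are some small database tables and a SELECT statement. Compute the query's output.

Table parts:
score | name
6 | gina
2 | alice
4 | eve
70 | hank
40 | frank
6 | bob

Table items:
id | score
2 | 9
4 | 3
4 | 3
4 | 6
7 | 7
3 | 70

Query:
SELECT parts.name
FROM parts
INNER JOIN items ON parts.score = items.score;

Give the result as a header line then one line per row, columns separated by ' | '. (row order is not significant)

== RESULT ==
parts.name
gina
hank
bob

Derivation:
After JOIN items (3 rows):
parts.score | parts.name | items.id | items.score
6 | gina | 4 | 6
70 | hank | 3 | 70
6 | bob | 4 | 6
After SELECT (3 rows):
parts.name
gina
hank
bob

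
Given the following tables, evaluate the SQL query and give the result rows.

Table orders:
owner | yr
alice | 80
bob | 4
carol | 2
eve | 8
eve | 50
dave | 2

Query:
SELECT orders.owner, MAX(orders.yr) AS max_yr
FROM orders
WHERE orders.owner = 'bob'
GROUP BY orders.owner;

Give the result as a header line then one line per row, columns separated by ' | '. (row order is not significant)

== RESULT ==
orders.owner | max_yr
bob | 4

Derivation:
After WHERE (1 rows):
orders.owner | orders.yr
bob | 4
After GROUP BY (1 rows):
orders.owner | max_yr
bob | 4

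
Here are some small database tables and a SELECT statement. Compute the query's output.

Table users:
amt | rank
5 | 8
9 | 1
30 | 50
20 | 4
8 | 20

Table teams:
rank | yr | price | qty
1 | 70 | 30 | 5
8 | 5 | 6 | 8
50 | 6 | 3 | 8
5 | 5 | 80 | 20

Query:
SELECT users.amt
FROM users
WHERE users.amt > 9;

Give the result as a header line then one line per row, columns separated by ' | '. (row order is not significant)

== RESULT ==
users.amt
30
20

Derivation:
After WHERE (2 rows):
users.amt | users.rank
30 | 50
20 | 4
After SELECT (2 rows):
users.amt
30
20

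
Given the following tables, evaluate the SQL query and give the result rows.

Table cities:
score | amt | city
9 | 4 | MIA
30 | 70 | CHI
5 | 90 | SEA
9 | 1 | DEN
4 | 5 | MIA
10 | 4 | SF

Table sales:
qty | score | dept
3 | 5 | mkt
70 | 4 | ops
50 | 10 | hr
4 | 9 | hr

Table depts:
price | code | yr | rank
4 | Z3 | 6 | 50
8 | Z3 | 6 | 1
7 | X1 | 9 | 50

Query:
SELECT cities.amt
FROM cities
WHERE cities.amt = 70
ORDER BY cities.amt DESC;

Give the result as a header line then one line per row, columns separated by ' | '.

After WHERE (1 rows):
cities.score | cities.amt | cities.city
30 | 70 | CHI
After SELECT (1 rows):
cities.amt
70
After ORDER BY (1 rows):
cities.amt
70

== RESULT ==
cities.amt
70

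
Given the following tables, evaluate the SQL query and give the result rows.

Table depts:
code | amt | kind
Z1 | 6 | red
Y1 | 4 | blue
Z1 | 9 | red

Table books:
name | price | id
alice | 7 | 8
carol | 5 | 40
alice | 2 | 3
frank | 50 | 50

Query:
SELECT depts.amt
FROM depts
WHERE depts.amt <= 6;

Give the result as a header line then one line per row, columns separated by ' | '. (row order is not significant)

After WHERE (2 rows):
depts.code | depts.amt | depts.kind
Z1 | 6 | red
Y1 | 4 | blue
After SELECT (2 rows):
depts.amt
6
4

== RESULT ==
depts.amt
6
4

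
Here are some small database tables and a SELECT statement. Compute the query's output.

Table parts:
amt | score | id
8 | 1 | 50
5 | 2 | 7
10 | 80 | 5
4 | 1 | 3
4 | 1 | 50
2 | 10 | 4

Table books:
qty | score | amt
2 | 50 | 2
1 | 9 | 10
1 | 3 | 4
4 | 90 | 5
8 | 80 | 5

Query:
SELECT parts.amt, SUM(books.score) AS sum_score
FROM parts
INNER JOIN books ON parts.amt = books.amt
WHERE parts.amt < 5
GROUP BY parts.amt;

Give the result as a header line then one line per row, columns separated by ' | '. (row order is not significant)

== RESULT ==
parts.amt | sum_score
4 | 6
2 | 50

Derivation:
After JOIN books (6 rows):
parts.amt | parts.score | parts.id | books.qty | books.score | books.amt
5 | 2 | 7 | 4 | 90 | 5
5 | 2 | 7 | 8 | 80 | 5
10 | 80 | 5 | 1 | 9 | 10
4 | 1 | 3 | 1 | 3 | 4
4 | 1 | 50 | 1 | 3 | 4
2 | 10 | 4 | 2 | 50 | 2
After WHERE (3 rows):
parts.amt | parts.score | parts.id | books.qty | books.score | books.amt
4 | 1 | 3 | 1 | 3 | 4
4 | 1 | 50 | 1 | 3 | 4
2 | 10 | 4 | 2 | 50 | 2
After GROUP BY (2 rows):
parts.amt | sum_score
4 | 6
2 | 50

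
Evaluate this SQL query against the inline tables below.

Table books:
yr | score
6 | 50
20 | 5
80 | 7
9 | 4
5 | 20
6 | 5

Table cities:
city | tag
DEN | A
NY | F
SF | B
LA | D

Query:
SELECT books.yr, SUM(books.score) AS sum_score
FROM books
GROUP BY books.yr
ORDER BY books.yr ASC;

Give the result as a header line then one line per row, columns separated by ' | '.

== RESULT ==
books.yr | sum_score
5 | 20
6 | 55
9 | 4
20 | 5
80 | 7

Derivation:
After GROUP BY (5 rows):
books.yr | sum_score
6 | 55
20 | 5
80 | 7
9 | 4
5 | 20
After ORDER BY (5 rows):
books.yr | sum_score
5 | 20
6 | 55
9 | 4
20 | 5
80 | 7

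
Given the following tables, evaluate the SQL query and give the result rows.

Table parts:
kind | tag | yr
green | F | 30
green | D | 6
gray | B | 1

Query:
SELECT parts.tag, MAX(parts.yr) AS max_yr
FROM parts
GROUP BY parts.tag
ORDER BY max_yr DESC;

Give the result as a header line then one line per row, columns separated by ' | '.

After GROUP BY (3 rows):
parts.tag | max_yr
F | 30
D | 6
B | 1
After ORDER BY (3 rows):
parts.tag | max_yr
F | 30
D | 6
B | 1

== RESULT ==
parts.tag | max_yr
F | 30
D | 6
B | 1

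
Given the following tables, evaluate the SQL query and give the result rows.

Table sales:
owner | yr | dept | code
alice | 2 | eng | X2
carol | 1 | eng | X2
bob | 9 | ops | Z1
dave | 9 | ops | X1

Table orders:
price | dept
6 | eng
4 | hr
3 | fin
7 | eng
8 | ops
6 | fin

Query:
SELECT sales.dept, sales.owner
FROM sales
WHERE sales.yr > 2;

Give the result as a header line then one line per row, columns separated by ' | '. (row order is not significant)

== RESULT ==
sales.dept | sales.owner
ops | bob
ops | dave

Derivation:
After WHERE (2 rows):
sales.owner | sales.yr | sales.dept | sales.code
bob | 9 | ops | Z1
dave | 9 | ops | X1
After SELECT (2 rows):
sales.dept | sales.owner
ops | bob
ops | dave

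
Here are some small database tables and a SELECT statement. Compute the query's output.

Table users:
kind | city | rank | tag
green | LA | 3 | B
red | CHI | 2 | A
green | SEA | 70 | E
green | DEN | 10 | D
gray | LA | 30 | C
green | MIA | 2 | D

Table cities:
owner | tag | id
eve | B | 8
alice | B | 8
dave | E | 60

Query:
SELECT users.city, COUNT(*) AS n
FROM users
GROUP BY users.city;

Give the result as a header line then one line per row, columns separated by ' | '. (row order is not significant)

After GROUP BY (5 rows):
users.city | n
LA | 2
CHI | 1
SEA | 1
DEN | 1
MIA | 1

== RESULT ==
users.city | n
LA | 2
CHI | 1
SEA | 1
DEN | 1
MIA | 1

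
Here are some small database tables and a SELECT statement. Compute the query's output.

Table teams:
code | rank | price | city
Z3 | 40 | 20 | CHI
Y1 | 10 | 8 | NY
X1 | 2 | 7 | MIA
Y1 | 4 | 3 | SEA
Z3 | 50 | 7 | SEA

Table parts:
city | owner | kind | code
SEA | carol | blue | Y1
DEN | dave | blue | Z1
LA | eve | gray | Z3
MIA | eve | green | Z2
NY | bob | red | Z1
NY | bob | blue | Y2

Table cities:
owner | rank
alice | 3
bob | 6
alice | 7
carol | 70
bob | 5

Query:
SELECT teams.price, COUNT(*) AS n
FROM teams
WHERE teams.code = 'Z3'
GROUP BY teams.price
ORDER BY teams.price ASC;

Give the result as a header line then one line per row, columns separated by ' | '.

After WHERE (2 rows):
teams.code | teams.rank | teams.price | teams.city
Z3 | 40 | 20 | CHI
Z3 | 50 | 7 | SEA
After GROUP BY (2 rows):
teams.price | n
20 | 1
7 | 1
After ORDER BY (2 rows):
teams.price | n
7 | 1
20 | 1

== RESULT ==
teams.price | n
7 | 1
20 | 1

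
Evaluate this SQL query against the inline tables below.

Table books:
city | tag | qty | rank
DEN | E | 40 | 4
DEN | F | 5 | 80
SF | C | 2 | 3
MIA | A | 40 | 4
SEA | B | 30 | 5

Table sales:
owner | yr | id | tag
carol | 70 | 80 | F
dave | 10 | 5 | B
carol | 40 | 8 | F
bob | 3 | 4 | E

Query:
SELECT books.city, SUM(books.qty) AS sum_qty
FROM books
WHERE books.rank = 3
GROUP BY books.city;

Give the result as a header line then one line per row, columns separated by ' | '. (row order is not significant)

After WHERE (1 rows):
books.city | books.tag | books.qty | books.rank
SF | C | 2 | 3
After GROUP BY (1 rows):
books.city | sum_qty
SF | 2

== RESULT ==
books.city | sum_qty
SF | 2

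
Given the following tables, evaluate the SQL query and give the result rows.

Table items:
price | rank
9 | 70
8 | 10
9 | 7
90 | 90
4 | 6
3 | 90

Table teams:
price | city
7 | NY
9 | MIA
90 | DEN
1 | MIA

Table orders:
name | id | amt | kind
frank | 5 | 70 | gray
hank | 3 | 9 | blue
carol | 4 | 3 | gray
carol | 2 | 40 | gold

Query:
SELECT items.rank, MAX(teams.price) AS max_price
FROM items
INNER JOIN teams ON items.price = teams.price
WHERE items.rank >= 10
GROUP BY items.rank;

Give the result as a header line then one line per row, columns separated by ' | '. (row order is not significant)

== RESULT ==
items.rank | max_price
70 | 9
90 | 90

Derivation:
After JOIN teams (3 rows):
items.price | items.rank | teams.price | teams.city
9 | 70 | 9 | MIA
9 | 7 | 9 | MIA
90 | 90 | 90 | DEN
After WHERE (2 rows):
items.price | items.rank | teams.price | teams.city
9 | 70 | 9 | MIA
90 | 90 | 90 | DEN
After GROUP BY (2 rows):
items.rank | max_price
70 | 9
90 | 90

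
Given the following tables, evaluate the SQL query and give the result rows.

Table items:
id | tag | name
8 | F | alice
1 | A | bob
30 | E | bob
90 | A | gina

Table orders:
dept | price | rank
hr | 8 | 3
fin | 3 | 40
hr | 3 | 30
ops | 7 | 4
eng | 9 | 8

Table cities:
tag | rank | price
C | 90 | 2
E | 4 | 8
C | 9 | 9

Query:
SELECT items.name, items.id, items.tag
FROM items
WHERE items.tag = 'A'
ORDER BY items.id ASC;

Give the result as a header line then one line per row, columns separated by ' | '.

== RESULT ==
items.name | items.id | items.tag
bob | 1 | A
gina | 90 | A

Derivation:
After WHERE (2 rows):
items.id | items.tag | items.name
1 | A | bob
90 | A | gina
After SELECT (2 rows):
items.name | items.id | items.tag
bob | 1 | A
gina | 90 | A
After ORDER BY (2 rows):
items.name | items.id | items.tag
bob | 1 | A
gina | 90 | A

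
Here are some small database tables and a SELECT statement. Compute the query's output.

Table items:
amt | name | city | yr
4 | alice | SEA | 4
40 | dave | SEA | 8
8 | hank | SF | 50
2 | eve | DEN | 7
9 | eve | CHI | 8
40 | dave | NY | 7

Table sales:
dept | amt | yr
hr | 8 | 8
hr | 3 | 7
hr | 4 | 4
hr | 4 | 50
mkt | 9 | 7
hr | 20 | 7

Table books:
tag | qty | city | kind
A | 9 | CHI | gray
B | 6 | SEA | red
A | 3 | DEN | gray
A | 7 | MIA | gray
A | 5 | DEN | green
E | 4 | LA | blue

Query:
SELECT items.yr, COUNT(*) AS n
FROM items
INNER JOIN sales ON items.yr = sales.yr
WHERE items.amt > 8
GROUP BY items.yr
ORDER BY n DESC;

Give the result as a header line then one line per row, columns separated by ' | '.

== RESULT ==
items.yr | n
7 | 3
8 | 2

Derivation:
After JOIN sales (10 rows):
items.amt | items.name | items.city | items.yr | sales.dept | sales.amt | sales.yr
4 | alice | SEA | 4 | hr | 4 | 4
40 | dave | SEA | 8 | hr | 8 | 8
8 | hank | SF | 50 | hr | 4 | 50
2 | eve | DEN | 7 | hr | 3 | 7
2 | eve | DEN | 7 | mkt | 9 | 7
2 | eve | DEN | 7 | hr | 20 | 7
9 | eve | CHI | 8 | hr | 8 | 8
40 | dave | NY | 7 | hr | 3 | 7
40 | dave | NY | 7 | mkt | 9 | 7
40 | dave | NY | 7 | hr | 20 | 7
After WHERE (5 rows):
items.amt | items.name | items.city | items.yr | sales.dept | sales.amt | sales.yr
40 | dave | SEA | 8 | hr | 8 | 8
9 | eve | CHI | 8 | hr | 8 | 8
40 | dave | NY | 7 | hr | 3 | 7
40 | dave | NY | 7 | mkt | 9 | 7
40 | dave | NY | 7 | hr | 20 | 7
After GROUP BY (2 rows):
items.yr | n
8 | 2
7 | 3
After ORDER BY (2 rows):
items.yr | n
7 | 3
8 | 2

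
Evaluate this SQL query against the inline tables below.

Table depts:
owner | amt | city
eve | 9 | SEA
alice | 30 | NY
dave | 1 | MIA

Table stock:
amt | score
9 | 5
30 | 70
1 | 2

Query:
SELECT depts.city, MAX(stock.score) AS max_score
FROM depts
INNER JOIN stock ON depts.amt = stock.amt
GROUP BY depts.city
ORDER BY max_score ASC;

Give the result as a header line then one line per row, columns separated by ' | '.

After JOIN stock (3 rows):
depts.owner | depts.amt | depts.city | stock.amt | stock.score
eve | 9 | SEA | 9 | 5
alice | 30 | NY | 30 | 70
dave | 1 | MIA | 1 | 2
After GROUP BY (3 rows):
depts.city | max_score
SEA | 5
NY | 70
MIA | 2
After ORDER BY (3 rows):
depts.city | max_score
MIA | 2
SEA | 5
NY | 70

== RESULT ==
depts.city | max_score
MIA | 2
SEA | 5
NY | 70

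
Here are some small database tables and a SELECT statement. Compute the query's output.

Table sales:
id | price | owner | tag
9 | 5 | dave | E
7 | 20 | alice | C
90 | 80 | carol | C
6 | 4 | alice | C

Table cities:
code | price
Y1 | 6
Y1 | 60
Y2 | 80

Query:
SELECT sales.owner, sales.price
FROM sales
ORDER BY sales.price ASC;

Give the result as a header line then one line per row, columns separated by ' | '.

== RESULT ==
sales.owner | sales.price
alice | 4
dave | 5
alice | 20
carol | 80

Derivation:
After SELECT (4 rows):
sales.owner | sales.price
dave | 5
alice | 20
carol | 80
alice | 4
After ORDER BY (4 rows):
sales.owner | sales.price
alice | 4
dave | 5
alice | 20
carol | 80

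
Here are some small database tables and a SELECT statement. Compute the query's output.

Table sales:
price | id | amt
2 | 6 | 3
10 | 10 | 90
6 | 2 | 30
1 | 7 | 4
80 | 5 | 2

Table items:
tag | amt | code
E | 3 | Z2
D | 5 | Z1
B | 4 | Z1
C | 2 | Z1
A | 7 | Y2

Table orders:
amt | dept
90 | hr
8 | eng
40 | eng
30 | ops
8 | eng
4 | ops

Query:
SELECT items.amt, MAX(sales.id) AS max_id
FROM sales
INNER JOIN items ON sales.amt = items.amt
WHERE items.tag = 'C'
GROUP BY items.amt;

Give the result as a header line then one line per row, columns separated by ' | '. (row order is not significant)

== RESULT ==
items.amt | max_id
2 | 5

Derivation:
After JOIN items (3 rows):
sales.price | sales.id | sales.amt | items.tag | items.amt | items.code
2 | 6 | 3 | E | 3 | Z2
1 | 7 | 4 | B | 4 | Z1
80 | 5 | 2 | C | 2 | Z1
After WHERE (1 rows):
sales.price | sales.id | sales.amt | items.tag | items.amt | items.code
80 | 5 | 2 | C | 2 | Z1
After GROUP BY (1 rows):
items.amt | max_id
2 | 5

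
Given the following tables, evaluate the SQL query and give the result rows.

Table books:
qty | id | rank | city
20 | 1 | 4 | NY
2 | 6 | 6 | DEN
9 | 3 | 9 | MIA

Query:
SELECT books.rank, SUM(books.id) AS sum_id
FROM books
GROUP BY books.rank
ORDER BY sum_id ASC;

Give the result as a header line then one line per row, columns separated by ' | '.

== RESULT ==
books.rank | sum_id
4 | 1
9 | 3
6 | 6

Derivation:
After GROUP BY (3 rows):
books.rank | sum_id
4 | 1
6 | 6
9 | 3
After ORDER BY (3 rows):
books.rank | sum_id
4 | 1
9 | 3
6 | 6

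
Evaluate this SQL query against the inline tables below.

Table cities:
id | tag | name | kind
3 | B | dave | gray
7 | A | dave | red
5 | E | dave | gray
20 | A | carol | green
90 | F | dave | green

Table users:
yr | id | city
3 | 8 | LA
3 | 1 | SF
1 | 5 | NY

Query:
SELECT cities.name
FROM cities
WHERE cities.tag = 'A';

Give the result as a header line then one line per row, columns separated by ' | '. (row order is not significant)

After WHERE (2 rows):
cities.id | cities.tag | cities.name | cities.kind
7 | A | dave | red
20 | A | carol | green
After SELECT (2 rows):
cities.name
dave
carol

== RESULT ==
cities.name
dave
carol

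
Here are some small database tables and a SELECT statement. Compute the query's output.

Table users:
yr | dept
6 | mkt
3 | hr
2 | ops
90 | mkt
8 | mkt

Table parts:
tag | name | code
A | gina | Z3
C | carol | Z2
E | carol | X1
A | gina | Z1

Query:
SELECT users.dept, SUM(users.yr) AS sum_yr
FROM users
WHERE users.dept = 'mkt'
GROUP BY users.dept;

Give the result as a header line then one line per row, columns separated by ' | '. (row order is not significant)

== RESULT ==
users.dept | sum_yr
mkt | 104

Derivation:
After WHERE (3 rows):
users.yr | users.dept
6 | mkt
90 | mkt
8 | mkt
After GROUP BY (1 rows):
users.dept | sum_yr
mkt | 104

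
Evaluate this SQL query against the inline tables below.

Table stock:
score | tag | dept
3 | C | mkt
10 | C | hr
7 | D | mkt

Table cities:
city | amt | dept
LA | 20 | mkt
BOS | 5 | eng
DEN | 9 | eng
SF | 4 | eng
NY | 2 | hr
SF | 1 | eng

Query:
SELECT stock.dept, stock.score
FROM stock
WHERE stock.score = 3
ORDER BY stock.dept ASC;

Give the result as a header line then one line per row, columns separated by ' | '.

== RESULT ==
stock.dept | stock.score
mkt | 3

Derivation:
After WHERE (1 rows):
stock.score | stock.tag | stock.dept
3 | C | mkt
After SELECT (1 rows):
stock.dept | stock.score
mkt | 3
After ORDER BY (1 rows):
stock.dept | stock.score
mkt | 3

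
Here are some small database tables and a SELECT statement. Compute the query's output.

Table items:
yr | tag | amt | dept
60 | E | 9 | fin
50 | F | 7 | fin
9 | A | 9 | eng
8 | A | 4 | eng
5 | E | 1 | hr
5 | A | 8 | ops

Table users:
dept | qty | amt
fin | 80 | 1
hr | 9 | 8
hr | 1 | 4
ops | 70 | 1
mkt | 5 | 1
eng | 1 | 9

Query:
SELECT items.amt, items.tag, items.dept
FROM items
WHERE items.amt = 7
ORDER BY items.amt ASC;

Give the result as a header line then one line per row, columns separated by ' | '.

== RESULT ==
items.amt | items.tag | items.dept
7 | F | fin

Derivation:
After WHERE (1 rows):
items.yr | items.tag | items.amt | items.dept
50 | F | 7 | fin
After SELECT (1 rows):
items.amt | items.tag | items.dept
7 | F | fin
After ORDER BY (1 rows):
items.amt | items.tag | items.dept
7 | F | fin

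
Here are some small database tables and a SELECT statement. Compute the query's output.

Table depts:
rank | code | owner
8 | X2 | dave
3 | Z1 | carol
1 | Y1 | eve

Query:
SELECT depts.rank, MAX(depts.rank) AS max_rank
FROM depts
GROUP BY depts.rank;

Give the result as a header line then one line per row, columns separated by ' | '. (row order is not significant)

After GROUP BY (3 rows):
depts.rank | max_rank
8 | 8
3 | 3
1 | 1

== RESULT ==
depts.rank | max_rank
8 | 8
3 | 3
1 | 1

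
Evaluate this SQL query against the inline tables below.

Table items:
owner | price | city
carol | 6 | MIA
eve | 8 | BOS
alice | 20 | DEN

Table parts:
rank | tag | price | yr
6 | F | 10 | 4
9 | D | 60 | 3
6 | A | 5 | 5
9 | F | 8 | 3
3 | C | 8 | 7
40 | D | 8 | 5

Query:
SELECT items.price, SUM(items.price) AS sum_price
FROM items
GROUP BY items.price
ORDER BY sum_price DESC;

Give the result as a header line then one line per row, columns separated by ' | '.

== RESULT ==
items.price | sum_price
20 | 20
8 | 8
6 | 6

Derivation:
After GROUP BY (3 rows):
items.price | sum_price
6 | 6
8 | 8
20 | 20
After ORDER BY (3 rows):
items.price | sum_price
20 | 20
8 | 8
6 | 6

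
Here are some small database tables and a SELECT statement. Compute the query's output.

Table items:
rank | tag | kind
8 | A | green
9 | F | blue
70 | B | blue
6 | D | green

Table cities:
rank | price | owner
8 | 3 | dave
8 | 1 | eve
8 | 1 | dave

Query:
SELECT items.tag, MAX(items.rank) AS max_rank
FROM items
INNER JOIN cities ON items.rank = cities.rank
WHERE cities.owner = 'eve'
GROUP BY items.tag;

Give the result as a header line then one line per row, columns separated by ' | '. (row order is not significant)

After JOIN cities (3 rows):
items.rank | items.tag | items.kind | cities.rank | cities.price | cities.owner
8 | A | green | 8 | 3 | dave
8 | A | green | 8 | 1 | eve
8 | A | green | 8 | 1 | dave
After WHERE (1 rows):
items.rank | items.tag | items.kind | cities.rank | cities.price | cities.owner
8 | A | green | 8 | 1 | eve
After GROUP BY (1 rows):
items.tag | max_rank
A | 8

== RESULT ==
items.tag | max_rank
A | 8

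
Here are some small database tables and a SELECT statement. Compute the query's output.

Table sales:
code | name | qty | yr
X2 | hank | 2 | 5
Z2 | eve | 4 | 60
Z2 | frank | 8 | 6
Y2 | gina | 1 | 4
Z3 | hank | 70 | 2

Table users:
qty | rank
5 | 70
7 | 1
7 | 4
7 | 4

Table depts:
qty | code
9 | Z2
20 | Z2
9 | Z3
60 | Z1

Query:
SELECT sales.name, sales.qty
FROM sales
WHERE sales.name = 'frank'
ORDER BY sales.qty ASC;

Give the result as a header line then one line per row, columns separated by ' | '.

After WHERE (1 rows):
sales.code | sales.name | sales.qty | sales.yr
Z2 | frank | 8 | 6
After SELECT (1 rows):
sales.name | sales.qty
frank | 8
After ORDER BY (1 rows):
sales.name | sales.qty
frank | 8

== RESULT ==
sales.name | sales.qty
frank | 8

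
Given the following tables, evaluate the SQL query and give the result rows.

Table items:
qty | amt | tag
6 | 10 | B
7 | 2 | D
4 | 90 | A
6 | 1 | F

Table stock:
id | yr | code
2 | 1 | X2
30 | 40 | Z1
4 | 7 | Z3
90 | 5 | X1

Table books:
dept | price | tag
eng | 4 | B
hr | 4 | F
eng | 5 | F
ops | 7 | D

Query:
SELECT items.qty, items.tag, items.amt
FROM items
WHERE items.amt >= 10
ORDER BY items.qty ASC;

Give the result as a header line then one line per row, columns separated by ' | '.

== RESULT ==
items.qty | items.tag | items.amt
4 | A | 90
6 | B | 10

Derivation:
After WHERE (2 rows):
items.qty | items.amt | items.tag
6 | 10 | B
4 | 90 | A
After SELECT (2 rows):
items.qty | items.tag | items.amt
6 | B | 10
4 | A | 90
After ORDER BY (2 rows):
items.qty | items.tag | items.amt
4 | A | 90
6 | B | 10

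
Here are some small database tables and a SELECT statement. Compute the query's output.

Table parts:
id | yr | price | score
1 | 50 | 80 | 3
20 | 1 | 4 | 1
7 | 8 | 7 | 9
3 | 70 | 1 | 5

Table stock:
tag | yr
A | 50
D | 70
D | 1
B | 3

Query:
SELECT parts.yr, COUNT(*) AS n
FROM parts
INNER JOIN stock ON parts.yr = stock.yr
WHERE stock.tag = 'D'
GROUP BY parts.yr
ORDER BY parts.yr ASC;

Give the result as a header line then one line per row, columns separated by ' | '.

After JOIN stock (3 rows):
parts.id | parts.yr | parts.price | parts.score | stock.tag | stock.yr
1 | 50 | 80 | 3 | A | 50
20 | 1 | 4 | 1 | D | 1
3 | 70 | 1 | 5 | D | 70
After WHERE (2 rows):
parts.id | parts.yr | parts.price | parts.score | stock.tag | stock.yr
20 | 1 | 4 | 1 | D | 1
3 | 70 | 1 | 5 | D | 70
After GROUP BY (2 rows):
parts.yr | n
1 | 1
70 | 1
After ORDER BY (2 rows):
parts.yr | n
1 | 1
70 | 1

== RESULT ==
parts.yr | n
1 | 1
70 | 1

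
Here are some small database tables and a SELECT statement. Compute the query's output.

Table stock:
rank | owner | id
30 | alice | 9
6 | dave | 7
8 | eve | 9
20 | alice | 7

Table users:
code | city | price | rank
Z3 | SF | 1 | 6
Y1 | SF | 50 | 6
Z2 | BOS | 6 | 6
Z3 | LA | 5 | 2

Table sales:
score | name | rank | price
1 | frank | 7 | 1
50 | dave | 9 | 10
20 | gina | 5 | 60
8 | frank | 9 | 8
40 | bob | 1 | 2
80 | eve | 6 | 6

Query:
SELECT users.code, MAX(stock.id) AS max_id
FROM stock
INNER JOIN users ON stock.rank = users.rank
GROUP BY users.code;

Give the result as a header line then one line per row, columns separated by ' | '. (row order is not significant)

== RESULT ==
users.code | max_id
Z3 | 7
Y1 | 7
Z2 | 7

Derivation:
After JOIN users (3 rows):
stock.rank | stock.owner | stock.id | users.code | users.city | users.price | users.rank
6 | dave | 7 | Z3 | SF | 1 | 6
6 | dave | 7 | Y1 | SF | 50 | 6
6 | dave | 7 | Z2 | BOS | 6 | 6
After GROUP BY (3 rows):
users.code | max_id
Z3 | 7
Y1 | 7
Z2 | 7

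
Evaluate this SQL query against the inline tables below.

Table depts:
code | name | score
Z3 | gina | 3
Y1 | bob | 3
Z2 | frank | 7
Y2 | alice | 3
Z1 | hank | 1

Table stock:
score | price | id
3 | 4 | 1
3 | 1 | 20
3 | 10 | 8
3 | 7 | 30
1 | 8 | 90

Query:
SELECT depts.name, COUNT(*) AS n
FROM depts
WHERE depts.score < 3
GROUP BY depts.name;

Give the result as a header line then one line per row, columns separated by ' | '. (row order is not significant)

After WHERE (1 rows):
depts.code | depts.name | depts.score
Z1 | hank | 1
After GROUP BY (1 rows):
depts.name | n
hank | 1

== RESULT ==
depts.name | n
hank | 1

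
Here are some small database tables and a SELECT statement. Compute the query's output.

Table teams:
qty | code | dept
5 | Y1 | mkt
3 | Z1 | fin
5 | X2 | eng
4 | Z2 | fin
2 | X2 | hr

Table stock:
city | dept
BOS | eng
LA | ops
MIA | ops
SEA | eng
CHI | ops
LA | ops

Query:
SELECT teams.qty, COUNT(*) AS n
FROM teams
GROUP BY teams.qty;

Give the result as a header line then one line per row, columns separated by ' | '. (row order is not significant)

After GROUP BY (4 rows):
teams.qty | n
5 | 2
3 | 1
4 | 1
2 | 1

== RESULT ==
teams.qty | n
5 | 2
3 | 1
4 | 1
2 | 1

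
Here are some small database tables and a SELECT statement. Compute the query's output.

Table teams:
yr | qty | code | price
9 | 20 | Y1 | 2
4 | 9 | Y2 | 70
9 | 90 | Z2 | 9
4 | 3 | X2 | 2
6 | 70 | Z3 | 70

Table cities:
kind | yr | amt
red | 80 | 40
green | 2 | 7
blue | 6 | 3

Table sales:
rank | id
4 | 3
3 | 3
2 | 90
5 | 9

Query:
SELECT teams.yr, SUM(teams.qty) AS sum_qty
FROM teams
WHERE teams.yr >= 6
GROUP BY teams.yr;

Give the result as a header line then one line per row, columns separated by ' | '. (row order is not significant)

== RESULT ==
teams.yr | sum_qty
9 | 110
6 | 70

Derivation:
After WHERE (3 rows):
teams.yr | teams.qty | teams.code | teams.price
9 | 20 | Y1 | 2
9 | 90 | Z2 | 9
6 | 70 | Z3 | 70
After GROUP BY (2 rows):
teams.yr | sum_qty
9 | 110
6 | 70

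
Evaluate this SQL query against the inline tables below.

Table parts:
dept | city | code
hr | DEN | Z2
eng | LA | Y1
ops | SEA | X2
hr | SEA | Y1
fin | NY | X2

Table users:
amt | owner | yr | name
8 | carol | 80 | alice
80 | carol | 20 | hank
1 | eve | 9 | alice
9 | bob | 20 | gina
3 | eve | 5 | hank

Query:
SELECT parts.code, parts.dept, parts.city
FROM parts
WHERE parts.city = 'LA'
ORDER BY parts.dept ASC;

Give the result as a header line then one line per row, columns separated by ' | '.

== RESULT ==
parts.code | parts.dept | parts.city
Y1 | eng | LA

Derivation:
After WHERE (1 rows):
parts.dept | parts.city | parts.code
eng | LA | Y1
After SELECT (1 rows):
parts.code | parts.dept | parts.city
Y1 | eng | LA
After ORDER BY (1 rows):
parts.code | parts.dept | parts.city
Y1 | eng | LA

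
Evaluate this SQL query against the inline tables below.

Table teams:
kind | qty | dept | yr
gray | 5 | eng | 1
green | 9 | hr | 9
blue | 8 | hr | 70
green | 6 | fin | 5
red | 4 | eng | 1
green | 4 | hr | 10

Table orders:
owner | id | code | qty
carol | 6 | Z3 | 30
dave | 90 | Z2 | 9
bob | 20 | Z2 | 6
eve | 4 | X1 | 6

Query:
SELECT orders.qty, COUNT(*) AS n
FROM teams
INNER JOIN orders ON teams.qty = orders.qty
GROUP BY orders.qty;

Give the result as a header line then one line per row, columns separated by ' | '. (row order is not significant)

After JOIN orders (3 rows):
teams.kind | teams.qty | teams.dept | teams.yr | orders.owner | orders.id | orders.code | orders.qty
green | 9 | hr | 9 | dave | 90 | Z2 | 9
green | 6 | fin | 5 | bob | 20 | Z2 | 6
green | 6 | fin | 5 | eve | 4 | X1 | 6
After GROUP BY (2 rows):
orders.qty | n
9 | 1
6 | 2

== RESULT ==
orders.qty | n
9 | 1
6 | 2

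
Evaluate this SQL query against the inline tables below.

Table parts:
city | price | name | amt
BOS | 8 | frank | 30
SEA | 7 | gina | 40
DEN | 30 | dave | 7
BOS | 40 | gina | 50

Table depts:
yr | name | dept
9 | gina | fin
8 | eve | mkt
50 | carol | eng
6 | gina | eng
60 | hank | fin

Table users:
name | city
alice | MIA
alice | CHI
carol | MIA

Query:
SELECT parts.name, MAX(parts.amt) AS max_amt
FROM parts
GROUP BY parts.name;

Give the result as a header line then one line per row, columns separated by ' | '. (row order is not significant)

== RESULT ==
parts.name | max_amt
frank | 30
gina | 50
dave | 7

Derivation:
After GROUP BY (3 rows):
parts.name | max_amt
frank | 30
gina | 50
dave | 7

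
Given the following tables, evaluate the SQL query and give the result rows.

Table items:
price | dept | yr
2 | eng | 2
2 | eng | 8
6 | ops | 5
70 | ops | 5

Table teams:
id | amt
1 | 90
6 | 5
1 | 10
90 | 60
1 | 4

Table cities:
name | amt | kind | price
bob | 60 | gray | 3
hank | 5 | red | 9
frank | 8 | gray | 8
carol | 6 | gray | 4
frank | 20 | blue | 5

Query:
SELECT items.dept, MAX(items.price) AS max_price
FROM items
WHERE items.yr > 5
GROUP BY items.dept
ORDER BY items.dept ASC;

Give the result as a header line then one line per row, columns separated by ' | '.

After WHERE (1 rows):
items.price | items.dept | items.yr
2 | eng | 8
After GROUP BY (1 rows):
items.dept | max_price
eng | 2
After ORDER BY (1 rows):
items.dept | max_price
eng | 2

== RESULT ==
items.dept | max_price
eng | 2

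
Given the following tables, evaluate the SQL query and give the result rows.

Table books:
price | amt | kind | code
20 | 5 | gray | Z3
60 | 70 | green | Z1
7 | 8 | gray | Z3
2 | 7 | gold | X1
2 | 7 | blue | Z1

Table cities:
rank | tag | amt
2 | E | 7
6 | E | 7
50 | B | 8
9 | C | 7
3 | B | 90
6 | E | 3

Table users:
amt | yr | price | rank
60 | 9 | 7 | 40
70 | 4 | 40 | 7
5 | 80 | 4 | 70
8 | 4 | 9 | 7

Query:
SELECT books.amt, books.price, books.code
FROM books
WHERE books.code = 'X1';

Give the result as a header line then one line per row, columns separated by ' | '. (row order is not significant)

== RESULT ==
books.amt | books.price | books.code
7 | 2 | X1

Derivation:
After WHERE (1 rows):
books.price | books.amt | books.kind | books.code
2 | 7 | gold | X1
After SELECT (1 rows):
books.amt | books.price | books.code
7 | 2 | X1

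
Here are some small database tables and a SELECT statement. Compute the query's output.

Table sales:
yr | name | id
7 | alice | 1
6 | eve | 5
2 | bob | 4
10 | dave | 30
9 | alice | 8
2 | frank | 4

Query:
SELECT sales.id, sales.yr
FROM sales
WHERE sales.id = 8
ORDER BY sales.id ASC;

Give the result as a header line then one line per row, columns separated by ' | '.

== RESULT ==
sales.id | sales.yr
8 | 9

Derivation:
After WHERE (1 rows):
sales.yr | sales.name | sales.id
9 | alice | 8
After SELECT (1 rows):
sales.id | sales.yr
8 | 9
After ORDER BY (1 rows):
sales.id | sales.yr
8 | 9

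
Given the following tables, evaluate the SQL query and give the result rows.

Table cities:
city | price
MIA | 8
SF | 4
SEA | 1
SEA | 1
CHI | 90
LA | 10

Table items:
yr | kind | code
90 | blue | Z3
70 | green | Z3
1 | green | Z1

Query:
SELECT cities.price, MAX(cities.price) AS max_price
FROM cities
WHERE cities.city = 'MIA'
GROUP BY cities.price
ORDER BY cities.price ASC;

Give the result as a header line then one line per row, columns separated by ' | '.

After WHERE (1 rows):
cities.city | cities.price
MIA | 8
After GROUP BY (1 rows):
cities.price | max_price
8 | 8
After ORDER BY (1 rows):
cities.price | max_price
8 | 8

== RESULT ==
cities.price | max_price
8 | 8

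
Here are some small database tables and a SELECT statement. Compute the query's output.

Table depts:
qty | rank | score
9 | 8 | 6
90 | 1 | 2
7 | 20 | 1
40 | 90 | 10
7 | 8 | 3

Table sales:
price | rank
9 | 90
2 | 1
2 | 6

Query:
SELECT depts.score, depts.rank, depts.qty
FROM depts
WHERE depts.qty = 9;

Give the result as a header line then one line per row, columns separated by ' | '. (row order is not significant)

== RESULT ==
depts.score | depts.rank | depts.qty
6 | 8 | 9

Derivation:
After WHERE (1 rows):
depts.qty | depts.rank | depts.score
9 | 8 | 6
After SELECT (1 rows):
depts.score | depts.rank | depts.qty
6 | 8 | 9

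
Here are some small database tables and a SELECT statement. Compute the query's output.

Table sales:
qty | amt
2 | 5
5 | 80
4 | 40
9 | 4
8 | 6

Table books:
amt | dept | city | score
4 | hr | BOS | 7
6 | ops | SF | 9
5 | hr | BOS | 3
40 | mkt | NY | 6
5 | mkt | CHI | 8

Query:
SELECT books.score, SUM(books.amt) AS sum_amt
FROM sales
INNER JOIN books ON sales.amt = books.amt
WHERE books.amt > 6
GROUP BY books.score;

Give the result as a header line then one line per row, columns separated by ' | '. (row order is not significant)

== RESULT ==
books.score | sum_amt
6 | 40

Derivation:
After JOIN books (5 rows):
sales.qty | sales.amt | books.amt | books.dept | books.city | books.score
2 | 5 | 5 | hr | BOS | 3
2 | 5 | 5 | mkt | CHI | 8
4 | 40 | 40 | mkt | NY | 6
9 | 4 | 4 | hr | BOS | 7
8 | 6 | 6 | ops | SF | 9
After WHERE (1 rows):
sales.qty | sales.amt | books.amt | books.dept | books.city | books.score
4 | 40 | 40 | mkt | NY | 6
After GROUP BY (1 rows):
books.score | sum_amt
6 | 40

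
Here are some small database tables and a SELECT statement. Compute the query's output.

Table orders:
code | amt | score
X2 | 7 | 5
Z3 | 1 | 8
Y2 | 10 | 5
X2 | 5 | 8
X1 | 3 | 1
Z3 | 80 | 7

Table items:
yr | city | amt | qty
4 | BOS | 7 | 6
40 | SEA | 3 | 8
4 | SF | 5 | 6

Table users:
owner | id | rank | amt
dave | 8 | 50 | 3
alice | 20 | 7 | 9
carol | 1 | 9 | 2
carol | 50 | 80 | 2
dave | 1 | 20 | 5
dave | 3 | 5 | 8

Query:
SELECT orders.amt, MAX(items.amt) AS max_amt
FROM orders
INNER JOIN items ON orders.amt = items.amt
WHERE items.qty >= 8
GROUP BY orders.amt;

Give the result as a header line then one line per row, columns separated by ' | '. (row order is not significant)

After JOIN items (3 rows):
orders.code | orders.amt | orders.score | items.yr | items.city | items.amt | items.qty
X2 | 7 | 5 | 4 | BOS | 7 | 6
X2 | 5 | 8 | 4 | SF | 5 | 6
X1 | 3 | 1 | 40 | SEA | 3 | 8
After WHERE (1 rows):
orders.code | orders.amt | orders.score | items.yr | items.city | items.amt | items.qty
X1 | 3 | 1 | 40 | SEA | 3 | 8
After GROUP BY (1 rows):
orders.amt | max_amt
3 | 3

== RESULT ==
orders.amt | max_amt
3 | 3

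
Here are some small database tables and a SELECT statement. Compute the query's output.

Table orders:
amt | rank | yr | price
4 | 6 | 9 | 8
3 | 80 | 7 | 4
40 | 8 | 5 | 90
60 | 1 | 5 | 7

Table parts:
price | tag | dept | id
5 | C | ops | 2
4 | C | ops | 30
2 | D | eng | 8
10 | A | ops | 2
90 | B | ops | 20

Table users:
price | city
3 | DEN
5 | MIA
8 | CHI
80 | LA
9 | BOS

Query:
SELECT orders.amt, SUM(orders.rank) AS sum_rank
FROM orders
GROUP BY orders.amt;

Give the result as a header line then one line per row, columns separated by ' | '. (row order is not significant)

After GROUP BY (4 rows):
orders.amt | sum_rank
4 | 6
3 | 80
40 | 8
60 | 1

== RESULT ==
orders.amt | sum_rank
4 | 6
3 | 80
40 | 8
60 | 1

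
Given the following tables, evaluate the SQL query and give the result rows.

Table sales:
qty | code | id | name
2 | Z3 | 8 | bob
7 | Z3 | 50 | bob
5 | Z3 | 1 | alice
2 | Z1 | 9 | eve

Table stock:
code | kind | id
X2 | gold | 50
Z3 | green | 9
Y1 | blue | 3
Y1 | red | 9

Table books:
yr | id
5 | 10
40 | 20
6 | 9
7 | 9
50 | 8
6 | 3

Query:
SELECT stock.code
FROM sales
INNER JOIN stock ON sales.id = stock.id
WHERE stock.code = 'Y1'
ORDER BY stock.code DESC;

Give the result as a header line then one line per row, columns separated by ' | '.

== RESULT ==
stock.code
Y1

Derivation:
After JOIN stock (3 rows):
sales.qty | sales.code | sales.id | sales.name | stock.code | stock.kind | stock.id
7 | Z3 | 50 | bob | X2 | gold | 50
2 | Z1 | 9 | eve | Z3 | green | 9
2 | Z1 | 9 | eve | Y1 | red | 9
After WHERE (1 rows):
sales.qty | sales.code | sales.id | sales.name | stock.code | stock.kind | stock.id
2 | Z1 | 9 | eve | Y1 | red | 9
After SELECT (1 rows):
stock.code
Y1
After ORDER BY (1 rows):
stock.code
Y1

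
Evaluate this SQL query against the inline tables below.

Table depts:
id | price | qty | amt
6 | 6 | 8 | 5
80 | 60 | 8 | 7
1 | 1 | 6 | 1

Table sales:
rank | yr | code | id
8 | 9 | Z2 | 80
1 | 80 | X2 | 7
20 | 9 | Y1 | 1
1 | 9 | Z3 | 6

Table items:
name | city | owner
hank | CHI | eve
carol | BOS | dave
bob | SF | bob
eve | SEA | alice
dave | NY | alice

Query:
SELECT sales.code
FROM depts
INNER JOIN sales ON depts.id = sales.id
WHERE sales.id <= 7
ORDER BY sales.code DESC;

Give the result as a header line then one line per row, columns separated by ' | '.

== RESULT ==
sales.code
Z3
Y1

Derivation:
After JOIN sales (3 rows):
depts.id | depts.price | depts.qty | depts.amt | sales.rank | sales.yr | sales.code | sales.id
6 | 6 | 8 | 5 | 1 | 9 | Z3 | 6
80 | 60 | 8 | 7 | 8 | 9 | Z2 | 80
1 | 1 | 6 | 1 | 20 | 9 | Y1 | 1
After WHERE (2 rows):
depts.id | depts.price | depts.qty | depts.amt | sales.rank | sales.yr | sales.code | sales.id
6 | 6 | 8 | 5 | 1 | 9 | Z3 | 6
1 | 1 | 6 | 1 | 20 | 9 | Y1 | 1
After SELECT (2 rows):
sales.code
Z3
Y1
After ORDER BY (2 rows):
sales.code
Z3
Y1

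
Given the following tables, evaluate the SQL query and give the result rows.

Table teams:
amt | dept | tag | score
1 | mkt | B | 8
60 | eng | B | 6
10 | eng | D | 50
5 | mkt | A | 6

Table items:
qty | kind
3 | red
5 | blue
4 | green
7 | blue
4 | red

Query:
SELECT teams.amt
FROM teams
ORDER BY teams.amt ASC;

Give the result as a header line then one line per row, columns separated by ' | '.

== RESULT ==
teams.amt
1
5
10
60

Derivation:
After SELECT (4 rows):
teams.amt
1
60
10
5
After ORDER BY (4 rows):
teams.amt
1
5
10
60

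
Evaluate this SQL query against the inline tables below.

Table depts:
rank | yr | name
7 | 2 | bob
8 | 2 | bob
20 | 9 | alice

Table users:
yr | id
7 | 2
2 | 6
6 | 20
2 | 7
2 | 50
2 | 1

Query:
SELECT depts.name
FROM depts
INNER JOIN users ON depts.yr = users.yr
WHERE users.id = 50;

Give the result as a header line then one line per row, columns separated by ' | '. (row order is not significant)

== RESULT ==
depts.name
bob
bob

Derivation:
After JOIN users (8 rows):
depts.rank | depts.yr | depts.name | users.yr | users.id
7 | 2 | bob | 2 | 6
7 | 2 | bob | 2 | 7
7 | 2 | bob | 2 | 50
7 | 2 | bob | 2 | 1
8 | 2 | bob | 2 | 6
8 | 2 | bob | 2 | 7
8 | 2 | bob | 2 | 50
8 | 2 | bob | 2 | 1
After WHERE (2 rows):
depts.rank | depts.yr | depts.name | users.yr | users.id
7 | 2 | bob | 2 | 50
8 | 2 | bob | 2 | 50
After SELECT (2 rows):
depts.name
bob
bob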